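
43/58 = 0.74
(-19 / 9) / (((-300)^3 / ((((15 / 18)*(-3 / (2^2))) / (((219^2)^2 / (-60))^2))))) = -19 / 571447943595043067628000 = -0.00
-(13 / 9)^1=-1.44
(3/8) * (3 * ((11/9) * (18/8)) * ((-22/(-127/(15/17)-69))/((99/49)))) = 8085/51104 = 0.16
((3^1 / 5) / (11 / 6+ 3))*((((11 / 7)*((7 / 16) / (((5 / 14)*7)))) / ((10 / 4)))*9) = 891 / 7250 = 0.12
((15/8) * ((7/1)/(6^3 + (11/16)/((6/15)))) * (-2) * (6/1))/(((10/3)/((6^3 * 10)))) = -3265920/6967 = -468.77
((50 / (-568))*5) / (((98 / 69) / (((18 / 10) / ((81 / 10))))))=-2875 / 41748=-0.07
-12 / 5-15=-87 / 5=-17.40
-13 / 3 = -4.33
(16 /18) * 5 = 40 /9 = 4.44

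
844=844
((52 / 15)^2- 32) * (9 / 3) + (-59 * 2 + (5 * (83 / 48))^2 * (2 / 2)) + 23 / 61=-361265483 / 3513600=-102.82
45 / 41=1.10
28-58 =-30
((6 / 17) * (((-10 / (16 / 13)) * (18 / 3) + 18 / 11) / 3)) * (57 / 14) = -118161 / 5236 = -22.57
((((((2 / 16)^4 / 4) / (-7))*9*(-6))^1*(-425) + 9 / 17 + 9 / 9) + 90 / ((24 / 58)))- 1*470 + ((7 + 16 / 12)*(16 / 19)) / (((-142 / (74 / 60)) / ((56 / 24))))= -8923339673813 / 35506888704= -251.31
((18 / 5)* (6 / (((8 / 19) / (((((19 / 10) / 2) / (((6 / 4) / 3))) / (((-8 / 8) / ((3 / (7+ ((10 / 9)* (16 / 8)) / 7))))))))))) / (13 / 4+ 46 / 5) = -614061 / 191315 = -3.21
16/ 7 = 2.29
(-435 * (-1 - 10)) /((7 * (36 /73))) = 1386.13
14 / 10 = 7 / 5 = 1.40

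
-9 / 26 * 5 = -45 / 26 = -1.73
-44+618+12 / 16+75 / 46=576.38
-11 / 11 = -1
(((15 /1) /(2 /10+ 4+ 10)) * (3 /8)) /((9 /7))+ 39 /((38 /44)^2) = 10784743 /205048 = 52.60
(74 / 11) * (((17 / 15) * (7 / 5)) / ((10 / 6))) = 8806 / 1375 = 6.40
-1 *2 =-2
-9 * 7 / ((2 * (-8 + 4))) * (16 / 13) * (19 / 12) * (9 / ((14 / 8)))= 1026 / 13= 78.92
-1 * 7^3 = -343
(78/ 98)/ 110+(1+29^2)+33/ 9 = 13674547/ 16170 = 845.67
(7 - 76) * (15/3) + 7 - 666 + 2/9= -9034/9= -1003.78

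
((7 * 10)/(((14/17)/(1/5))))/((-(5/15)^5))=-4131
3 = 3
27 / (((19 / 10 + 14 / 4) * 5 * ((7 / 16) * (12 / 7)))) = 4 / 3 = 1.33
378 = 378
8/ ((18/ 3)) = 4/ 3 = 1.33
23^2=529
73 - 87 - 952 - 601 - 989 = -2556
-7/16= -0.44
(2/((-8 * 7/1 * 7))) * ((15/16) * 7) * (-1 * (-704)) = -165/7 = -23.57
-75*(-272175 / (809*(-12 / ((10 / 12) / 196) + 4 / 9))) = -918590625 / 102733292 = -8.94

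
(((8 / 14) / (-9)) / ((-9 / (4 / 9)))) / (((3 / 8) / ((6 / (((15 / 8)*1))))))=2048 / 76545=0.03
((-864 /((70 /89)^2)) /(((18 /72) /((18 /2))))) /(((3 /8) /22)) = -3613496832 /1225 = -2949793.33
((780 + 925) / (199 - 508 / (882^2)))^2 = 109951997733911025 / 1497813223334464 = 73.41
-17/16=-1.06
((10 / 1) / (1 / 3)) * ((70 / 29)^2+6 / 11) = 1768380 / 9251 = 191.16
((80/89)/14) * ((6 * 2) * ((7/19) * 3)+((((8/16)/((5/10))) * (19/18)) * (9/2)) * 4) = 24520/11837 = 2.07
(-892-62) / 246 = -3.88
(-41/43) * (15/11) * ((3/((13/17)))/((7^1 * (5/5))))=-31365/43043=-0.73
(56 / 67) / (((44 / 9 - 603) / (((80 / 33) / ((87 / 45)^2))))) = -432000 / 476639273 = -0.00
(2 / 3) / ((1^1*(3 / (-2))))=-4 / 9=-0.44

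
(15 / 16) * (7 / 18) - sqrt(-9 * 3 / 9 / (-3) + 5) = 35 / 96 - sqrt(6) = -2.08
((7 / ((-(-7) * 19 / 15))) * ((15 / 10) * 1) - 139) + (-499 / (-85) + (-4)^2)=-374503 / 3230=-115.95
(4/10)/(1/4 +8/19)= 152/255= 0.60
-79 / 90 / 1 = -79 / 90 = -0.88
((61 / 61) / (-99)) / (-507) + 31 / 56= 1556039 / 2810808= 0.55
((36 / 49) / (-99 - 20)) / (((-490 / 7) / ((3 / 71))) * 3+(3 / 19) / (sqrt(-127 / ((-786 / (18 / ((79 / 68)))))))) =1368 * sqrt(67030473) / 449030306868213343+4687397280 / 3773363923262297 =0.00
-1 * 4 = -4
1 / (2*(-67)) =-1 / 134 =-0.01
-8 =-8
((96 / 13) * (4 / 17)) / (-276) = -32 / 5083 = -0.01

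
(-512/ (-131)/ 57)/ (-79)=-512/ 589893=-0.00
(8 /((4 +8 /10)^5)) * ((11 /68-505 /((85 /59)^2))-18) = -314464375 /383533056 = -0.82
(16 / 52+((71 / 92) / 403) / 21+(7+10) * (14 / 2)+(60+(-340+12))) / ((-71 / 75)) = 2894279125 / 18426772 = 157.07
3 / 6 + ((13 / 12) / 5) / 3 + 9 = 1723 / 180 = 9.57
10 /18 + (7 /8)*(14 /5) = 541 /180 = 3.01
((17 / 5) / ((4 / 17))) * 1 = 289 / 20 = 14.45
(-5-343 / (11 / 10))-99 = -415.82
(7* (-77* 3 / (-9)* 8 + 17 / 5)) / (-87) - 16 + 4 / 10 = -8455 / 261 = -32.39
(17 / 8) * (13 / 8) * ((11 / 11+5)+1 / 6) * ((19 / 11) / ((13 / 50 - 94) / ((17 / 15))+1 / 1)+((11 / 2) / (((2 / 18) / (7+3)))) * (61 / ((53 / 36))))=679089922426955 / 1554902976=436741.03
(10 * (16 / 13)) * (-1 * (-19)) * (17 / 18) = 25840 / 117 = 220.85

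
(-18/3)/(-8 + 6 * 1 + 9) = -6/7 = -0.86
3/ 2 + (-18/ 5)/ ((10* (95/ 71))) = 5847/ 4750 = 1.23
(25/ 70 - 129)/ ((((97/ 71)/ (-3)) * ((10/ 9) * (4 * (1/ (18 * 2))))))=31072653/ 13580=2288.12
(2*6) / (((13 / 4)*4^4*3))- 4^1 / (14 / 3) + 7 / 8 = 33 / 1456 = 0.02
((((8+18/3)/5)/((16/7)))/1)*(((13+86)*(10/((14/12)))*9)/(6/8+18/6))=2494.80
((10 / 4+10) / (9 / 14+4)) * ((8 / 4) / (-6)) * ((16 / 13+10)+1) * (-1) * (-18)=-33390 / 169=-197.57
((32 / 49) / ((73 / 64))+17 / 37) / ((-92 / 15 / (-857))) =1755800175 / 12176108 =144.20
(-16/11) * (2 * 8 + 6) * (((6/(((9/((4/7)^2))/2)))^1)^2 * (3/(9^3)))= -131072/5250987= -0.02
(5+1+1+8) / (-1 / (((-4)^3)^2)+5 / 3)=184320 / 20477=9.00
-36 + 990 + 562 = 1516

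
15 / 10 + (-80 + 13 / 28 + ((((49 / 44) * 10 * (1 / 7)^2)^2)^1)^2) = -127957965 / 1639792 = -78.03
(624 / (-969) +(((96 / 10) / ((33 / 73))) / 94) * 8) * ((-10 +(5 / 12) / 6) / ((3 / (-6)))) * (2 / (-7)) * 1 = -300664 / 45543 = -6.60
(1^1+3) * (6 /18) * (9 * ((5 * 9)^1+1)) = 552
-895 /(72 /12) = -895 /6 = -149.17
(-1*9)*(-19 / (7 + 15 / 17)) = 2907 / 134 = 21.69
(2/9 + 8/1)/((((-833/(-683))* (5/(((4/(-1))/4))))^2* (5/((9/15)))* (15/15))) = 34520186/1301041875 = 0.03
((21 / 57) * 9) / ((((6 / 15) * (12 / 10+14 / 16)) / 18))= 71.91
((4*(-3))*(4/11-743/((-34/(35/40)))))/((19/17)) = -174897/836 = -209.21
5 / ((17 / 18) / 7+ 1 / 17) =2142 / 83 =25.81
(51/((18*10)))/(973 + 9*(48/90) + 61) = 17/62328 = 0.00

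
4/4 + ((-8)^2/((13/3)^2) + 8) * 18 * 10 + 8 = 348561/169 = 2062.49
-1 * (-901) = 901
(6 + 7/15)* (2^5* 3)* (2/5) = 6208/25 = 248.32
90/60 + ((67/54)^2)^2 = 32905705/8503056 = 3.87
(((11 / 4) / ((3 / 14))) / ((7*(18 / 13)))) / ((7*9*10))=143 / 68040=0.00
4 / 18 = 2 / 9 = 0.22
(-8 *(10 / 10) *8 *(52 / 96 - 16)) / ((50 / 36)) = 17808 / 25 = 712.32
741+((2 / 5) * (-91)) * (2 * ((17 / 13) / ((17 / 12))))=3369 / 5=673.80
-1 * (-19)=19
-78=-78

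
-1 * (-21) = 21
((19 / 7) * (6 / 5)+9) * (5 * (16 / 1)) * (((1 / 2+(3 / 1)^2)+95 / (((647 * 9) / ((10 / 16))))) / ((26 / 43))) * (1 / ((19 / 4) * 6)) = 3151126 / 5823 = 541.15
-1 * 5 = -5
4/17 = 0.24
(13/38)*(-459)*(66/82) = -196911/1558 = -126.39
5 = 5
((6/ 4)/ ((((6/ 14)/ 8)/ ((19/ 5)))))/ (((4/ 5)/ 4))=532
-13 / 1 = -13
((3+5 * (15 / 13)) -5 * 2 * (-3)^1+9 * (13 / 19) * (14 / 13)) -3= 10473 / 247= 42.40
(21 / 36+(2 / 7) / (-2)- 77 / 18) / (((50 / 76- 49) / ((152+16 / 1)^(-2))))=18373 / 6532783488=0.00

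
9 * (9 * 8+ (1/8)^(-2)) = 1224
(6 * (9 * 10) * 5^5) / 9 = 187500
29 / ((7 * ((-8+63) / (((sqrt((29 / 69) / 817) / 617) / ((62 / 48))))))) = 232 * sqrt(1634817) / 138374950945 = 0.00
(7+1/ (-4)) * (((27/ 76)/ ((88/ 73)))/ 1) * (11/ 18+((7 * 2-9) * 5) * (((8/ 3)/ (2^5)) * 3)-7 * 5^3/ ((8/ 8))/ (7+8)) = -102.39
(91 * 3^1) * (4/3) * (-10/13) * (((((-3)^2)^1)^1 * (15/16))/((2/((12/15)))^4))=-1512/25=-60.48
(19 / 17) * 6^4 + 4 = 24692 / 17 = 1452.47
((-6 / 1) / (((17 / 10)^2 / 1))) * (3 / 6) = -300 / 289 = -1.04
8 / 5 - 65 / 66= 203 / 330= 0.62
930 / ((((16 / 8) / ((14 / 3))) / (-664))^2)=6697210240 / 3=2232403413.33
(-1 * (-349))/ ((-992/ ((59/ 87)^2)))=-1214869/ 7508448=-0.16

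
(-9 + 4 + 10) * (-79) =-395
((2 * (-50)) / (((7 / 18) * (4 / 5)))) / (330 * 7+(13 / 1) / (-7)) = -2250 / 16157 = -0.14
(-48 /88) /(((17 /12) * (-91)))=72 /17017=0.00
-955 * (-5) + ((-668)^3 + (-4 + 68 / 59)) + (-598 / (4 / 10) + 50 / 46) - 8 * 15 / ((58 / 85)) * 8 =-11730175409137 / 39353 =-298075760.66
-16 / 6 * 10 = -26.67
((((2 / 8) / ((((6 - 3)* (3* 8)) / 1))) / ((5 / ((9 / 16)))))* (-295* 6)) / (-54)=59 / 4608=0.01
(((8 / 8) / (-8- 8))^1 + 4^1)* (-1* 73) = -4599 / 16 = -287.44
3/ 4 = 0.75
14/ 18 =7/ 9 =0.78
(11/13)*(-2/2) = -11/13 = -0.85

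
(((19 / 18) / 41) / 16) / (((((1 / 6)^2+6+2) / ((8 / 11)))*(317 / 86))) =0.00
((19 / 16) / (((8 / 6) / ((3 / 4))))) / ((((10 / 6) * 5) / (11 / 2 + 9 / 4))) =15903 / 25600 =0.62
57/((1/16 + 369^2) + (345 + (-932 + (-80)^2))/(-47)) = 0.00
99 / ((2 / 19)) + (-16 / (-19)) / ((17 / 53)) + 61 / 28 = 8549329 / 9044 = 945.30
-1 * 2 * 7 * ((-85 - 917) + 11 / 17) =238322 / 17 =14018.94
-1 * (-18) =18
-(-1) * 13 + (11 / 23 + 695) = 16295 / 23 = 708.48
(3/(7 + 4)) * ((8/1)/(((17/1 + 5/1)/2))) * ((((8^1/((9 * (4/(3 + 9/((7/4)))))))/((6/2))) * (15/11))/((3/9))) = 4560/9317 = 0.49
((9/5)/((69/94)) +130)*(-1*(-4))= 60928/115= 529.81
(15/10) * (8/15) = 4/5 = 0.80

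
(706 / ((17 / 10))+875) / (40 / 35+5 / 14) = 43870 / 51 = 860.20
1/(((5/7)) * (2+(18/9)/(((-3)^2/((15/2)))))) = 21/55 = 0.38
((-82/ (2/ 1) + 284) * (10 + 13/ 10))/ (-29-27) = -27459/ 560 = -49.03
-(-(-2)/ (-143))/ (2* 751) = 0.00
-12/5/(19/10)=-24/19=-1.26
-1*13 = -13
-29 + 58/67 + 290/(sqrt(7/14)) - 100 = -8585/67 + 290 *sqrt(2) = 281.99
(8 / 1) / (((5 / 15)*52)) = 6 / 13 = 0.46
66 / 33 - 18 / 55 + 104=105.67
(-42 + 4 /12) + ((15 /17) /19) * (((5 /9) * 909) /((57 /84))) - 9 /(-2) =-95951 /36822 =-2.61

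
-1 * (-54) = 54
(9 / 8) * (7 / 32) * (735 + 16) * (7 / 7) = 47313 / 256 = 184.82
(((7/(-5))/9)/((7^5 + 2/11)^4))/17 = -102487/893741179644736052443965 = -0.00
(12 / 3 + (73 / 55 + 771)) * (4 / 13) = 170792 / 715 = 238.87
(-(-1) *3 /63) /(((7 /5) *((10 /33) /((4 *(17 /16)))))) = 0.48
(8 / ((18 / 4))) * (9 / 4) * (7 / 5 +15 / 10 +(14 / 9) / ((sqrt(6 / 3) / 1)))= 28 * sqrt(2) / 9 +58 / 5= 16.00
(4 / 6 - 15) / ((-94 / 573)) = 8213 / 94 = 87.37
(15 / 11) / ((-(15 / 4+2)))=-60 / 253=-0.24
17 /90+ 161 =14507 /90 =161.19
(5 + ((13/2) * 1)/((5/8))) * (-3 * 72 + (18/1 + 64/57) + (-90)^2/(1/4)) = 141339506/285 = 495928.09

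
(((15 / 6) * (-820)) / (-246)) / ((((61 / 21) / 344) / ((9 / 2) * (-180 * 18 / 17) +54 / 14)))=-873768600 / 1037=-842592.67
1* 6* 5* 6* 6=1080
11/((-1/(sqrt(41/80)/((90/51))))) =-187 * sqrt(205)/600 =-4.46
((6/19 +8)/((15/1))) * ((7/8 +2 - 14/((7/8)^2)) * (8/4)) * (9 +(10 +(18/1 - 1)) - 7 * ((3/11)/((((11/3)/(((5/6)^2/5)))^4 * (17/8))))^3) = -32487676855668020404063470877229209/52814255807235171120220625633280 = -615.13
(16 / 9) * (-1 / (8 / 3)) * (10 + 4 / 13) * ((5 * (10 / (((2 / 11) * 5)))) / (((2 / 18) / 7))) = -309540 / 13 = -23810.77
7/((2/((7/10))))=49/20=2.45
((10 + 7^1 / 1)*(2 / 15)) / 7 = 34 / 105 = 0.32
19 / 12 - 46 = -533 / 12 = -44.42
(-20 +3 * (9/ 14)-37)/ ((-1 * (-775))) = -771/ 10850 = -0.07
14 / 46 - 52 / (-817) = 6915 / 18791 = 0.37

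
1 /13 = 0.08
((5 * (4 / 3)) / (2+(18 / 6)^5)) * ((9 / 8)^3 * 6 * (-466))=-169857 / 1568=-108.33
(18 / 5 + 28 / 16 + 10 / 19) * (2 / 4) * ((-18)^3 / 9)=-180873 / 95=-1903.93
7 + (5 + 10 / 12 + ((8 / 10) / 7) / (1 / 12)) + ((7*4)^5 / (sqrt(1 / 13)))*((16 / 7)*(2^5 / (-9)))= 2983 / 210-1258815488*sqrt(13) / 9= -504302628.94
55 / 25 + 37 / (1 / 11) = 2046 / 5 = 409.20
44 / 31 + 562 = 17466 / 31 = 563.42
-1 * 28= -28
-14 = -14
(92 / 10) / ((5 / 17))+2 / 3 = 2396 / 75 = 31.95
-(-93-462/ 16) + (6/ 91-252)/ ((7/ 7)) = -94683/ 728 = -130.06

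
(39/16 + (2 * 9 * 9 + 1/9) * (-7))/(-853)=163057/122832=1.33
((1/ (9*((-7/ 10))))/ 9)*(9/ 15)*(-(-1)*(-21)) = 2/ 9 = 0.22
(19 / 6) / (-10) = -19 / 60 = -0.32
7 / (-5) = -7 / 5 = -1.40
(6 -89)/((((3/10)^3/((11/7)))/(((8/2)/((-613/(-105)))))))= -18260000/5517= -3309.77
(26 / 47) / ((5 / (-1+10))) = 234 / 235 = 1.00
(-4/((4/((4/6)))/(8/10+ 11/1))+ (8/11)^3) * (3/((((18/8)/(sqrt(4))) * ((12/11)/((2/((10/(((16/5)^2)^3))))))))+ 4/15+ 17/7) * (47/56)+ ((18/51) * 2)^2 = -2634218342574882743/795162276562500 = -3312.81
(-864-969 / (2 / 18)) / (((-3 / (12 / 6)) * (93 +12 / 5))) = 3550 / 53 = 66.98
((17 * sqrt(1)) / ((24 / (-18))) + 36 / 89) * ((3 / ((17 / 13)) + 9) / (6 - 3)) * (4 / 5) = -56256 / 1513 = -37.18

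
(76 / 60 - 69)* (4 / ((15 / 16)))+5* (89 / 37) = -2305763 / 8325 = -276.97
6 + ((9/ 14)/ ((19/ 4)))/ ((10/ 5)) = 6.07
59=59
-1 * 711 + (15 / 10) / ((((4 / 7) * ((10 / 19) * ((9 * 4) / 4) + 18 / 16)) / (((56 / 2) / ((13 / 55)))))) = -230941 / 351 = -657.95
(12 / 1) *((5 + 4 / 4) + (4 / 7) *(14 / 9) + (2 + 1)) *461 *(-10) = -1641160 / 3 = -547053.33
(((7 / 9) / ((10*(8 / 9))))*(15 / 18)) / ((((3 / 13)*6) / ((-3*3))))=-91 / 192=-0.47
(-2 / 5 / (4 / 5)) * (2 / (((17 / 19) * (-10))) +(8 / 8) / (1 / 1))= -33 / 85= -0.39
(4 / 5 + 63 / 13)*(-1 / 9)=-367 / 585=-0.63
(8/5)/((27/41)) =2.43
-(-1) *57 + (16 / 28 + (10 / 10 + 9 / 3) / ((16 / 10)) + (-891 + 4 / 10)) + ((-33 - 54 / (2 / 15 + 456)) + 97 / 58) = -861.97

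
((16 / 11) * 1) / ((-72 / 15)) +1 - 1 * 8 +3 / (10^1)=-2311 / 330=-7.00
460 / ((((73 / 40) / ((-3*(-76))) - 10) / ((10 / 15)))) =-2796800 / 91127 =-30.69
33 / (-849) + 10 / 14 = 1338 / 1981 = 0.68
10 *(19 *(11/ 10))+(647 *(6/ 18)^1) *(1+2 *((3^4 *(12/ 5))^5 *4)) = 4490819422700396482/ 9375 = 479020738421375.62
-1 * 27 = -27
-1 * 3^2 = -9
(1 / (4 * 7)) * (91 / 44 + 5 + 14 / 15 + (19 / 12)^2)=83227 / 221760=0.38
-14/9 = -1.56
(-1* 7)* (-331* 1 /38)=2317 /38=60.97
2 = 2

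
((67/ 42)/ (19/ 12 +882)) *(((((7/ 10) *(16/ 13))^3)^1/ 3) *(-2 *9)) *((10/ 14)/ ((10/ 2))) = -0.00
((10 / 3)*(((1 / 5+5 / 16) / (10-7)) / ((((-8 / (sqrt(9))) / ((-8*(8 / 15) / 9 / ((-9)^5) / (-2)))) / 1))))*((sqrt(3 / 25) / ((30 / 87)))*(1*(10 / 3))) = 1189*sqrt(3) / 717445350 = 0.00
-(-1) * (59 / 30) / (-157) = -59 / 4710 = -0.01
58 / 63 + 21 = 1381 / 63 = 21.92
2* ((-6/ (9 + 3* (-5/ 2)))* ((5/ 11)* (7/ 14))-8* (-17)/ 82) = 676/ 451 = 1.50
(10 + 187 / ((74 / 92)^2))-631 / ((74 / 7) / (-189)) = 31706845 / 2738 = 11580.29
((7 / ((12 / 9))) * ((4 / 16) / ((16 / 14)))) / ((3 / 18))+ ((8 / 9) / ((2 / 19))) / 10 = 22277 / 2880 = 7.74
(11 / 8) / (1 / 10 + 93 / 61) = 3355 / 3964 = 0.85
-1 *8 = -8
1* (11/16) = 11/16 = 0.69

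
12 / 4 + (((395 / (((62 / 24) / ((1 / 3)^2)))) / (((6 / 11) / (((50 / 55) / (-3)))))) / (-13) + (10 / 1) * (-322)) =-34996277 / 10881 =-3216.27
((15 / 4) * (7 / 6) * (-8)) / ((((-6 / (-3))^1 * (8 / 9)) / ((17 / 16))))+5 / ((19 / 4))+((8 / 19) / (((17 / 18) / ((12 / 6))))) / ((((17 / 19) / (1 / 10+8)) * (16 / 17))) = -4667269 / 413440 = -11.29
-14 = -14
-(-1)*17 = 17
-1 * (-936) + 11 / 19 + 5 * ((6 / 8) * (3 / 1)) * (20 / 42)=250555 / 266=941.94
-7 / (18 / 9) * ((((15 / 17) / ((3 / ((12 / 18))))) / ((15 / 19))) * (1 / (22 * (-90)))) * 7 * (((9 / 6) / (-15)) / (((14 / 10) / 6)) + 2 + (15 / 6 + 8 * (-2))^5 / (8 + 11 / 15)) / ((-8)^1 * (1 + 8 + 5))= 28625193337 / 20318791680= 1.41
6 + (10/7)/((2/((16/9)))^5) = 2807738/413343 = 6.79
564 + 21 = 585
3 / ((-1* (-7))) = 3 / 7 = 0.43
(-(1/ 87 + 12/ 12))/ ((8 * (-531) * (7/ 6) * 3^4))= 22/ 8731233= 0.00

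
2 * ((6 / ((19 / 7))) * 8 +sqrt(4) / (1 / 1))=748 / 19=39.37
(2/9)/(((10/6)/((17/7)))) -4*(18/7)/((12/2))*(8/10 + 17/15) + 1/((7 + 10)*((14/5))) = -10601/3570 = -2.97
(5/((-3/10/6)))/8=-25/2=-12.50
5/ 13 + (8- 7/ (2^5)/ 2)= 6885/ 832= 8.28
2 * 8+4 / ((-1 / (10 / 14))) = 92 / 7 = 13.14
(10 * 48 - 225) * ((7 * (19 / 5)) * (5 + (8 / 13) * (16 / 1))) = 1309119 / 13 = 100701.46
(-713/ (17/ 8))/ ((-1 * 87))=5704/ 1479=3.86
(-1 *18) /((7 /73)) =-1314 /7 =-187.71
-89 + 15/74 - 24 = -8347/74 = -112.80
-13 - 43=-56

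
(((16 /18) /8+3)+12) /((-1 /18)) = -272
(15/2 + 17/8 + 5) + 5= 157/8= 19.62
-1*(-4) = 4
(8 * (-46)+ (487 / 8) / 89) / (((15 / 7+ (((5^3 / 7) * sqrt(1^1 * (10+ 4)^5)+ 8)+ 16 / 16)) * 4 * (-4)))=0.00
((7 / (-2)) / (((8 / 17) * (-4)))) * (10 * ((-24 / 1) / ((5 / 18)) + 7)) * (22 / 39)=-519673 / 624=-832.81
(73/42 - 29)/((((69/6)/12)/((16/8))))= -9160/161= -56.89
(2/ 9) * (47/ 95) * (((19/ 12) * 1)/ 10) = 47/ 2700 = 0.02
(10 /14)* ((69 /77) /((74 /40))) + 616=12291788 /19943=616.35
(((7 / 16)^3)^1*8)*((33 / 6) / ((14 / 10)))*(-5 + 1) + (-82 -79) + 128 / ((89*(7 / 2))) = -171.12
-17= -17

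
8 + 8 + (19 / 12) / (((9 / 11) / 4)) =641 / 27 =23.74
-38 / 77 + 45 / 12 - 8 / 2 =-0.74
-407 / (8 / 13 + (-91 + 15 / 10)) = 10582 / 2311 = 4.58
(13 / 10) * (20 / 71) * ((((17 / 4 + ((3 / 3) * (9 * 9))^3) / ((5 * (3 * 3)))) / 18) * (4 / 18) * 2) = 27635153 / 258795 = 106.78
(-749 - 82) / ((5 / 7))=-5817 / 5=-1163.40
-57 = -57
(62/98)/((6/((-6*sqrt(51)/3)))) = -31*sqrt(51)/147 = -1.51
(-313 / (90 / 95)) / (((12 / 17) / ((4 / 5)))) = -101099 / 270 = -374.44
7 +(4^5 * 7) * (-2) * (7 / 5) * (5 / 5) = -100317 / 5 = -20063.40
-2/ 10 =-1/ 5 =-0.20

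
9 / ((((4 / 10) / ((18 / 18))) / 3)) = 135 / 2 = 67.50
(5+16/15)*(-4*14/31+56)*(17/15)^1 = 173264/465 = 372.61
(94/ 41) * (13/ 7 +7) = 5828/ 287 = 20.31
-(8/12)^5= -32/243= -0.13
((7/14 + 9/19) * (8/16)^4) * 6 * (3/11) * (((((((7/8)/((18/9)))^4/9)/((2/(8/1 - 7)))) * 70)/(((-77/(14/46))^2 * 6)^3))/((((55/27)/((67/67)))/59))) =36689681/5057687576494517012922368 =0.00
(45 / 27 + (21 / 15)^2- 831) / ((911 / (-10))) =124106 / 13665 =9.08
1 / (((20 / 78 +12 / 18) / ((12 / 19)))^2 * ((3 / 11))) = 1859 / 1083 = 1.72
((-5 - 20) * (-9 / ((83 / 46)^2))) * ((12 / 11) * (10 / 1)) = 57132000 / 75779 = 753.93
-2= -2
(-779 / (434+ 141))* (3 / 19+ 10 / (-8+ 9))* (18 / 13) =-142434 / 7475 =-19.05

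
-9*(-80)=720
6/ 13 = 0.46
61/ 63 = 0.97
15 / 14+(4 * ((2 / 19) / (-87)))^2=40987031 / 38253726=1.07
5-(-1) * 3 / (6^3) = 361 / 72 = 5.01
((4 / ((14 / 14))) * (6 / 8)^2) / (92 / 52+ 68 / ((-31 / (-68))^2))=112437 / 16438876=0.01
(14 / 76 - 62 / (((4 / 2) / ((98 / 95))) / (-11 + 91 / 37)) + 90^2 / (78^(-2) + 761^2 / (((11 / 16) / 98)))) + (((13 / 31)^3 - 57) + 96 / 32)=253824307962999860858033 / 1157030970051640898990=219.38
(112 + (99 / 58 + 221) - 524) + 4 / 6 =-32821 / 174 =-188.63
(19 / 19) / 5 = 1 / 5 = 0.20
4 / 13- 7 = -87 / 13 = -6.69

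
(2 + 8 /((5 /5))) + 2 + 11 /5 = 71 /5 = 14.20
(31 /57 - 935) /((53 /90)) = -1597920 /1007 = -1586.81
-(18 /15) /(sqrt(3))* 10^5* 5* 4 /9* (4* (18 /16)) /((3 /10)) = -4000000* sqrt(3) /3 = -2309401.08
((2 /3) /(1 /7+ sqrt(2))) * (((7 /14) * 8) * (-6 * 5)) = 560 /97 - 3920 * sqrt(2) /97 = -51.38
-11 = -11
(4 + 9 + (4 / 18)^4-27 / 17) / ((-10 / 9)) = -636553 / 61965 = -10.27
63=63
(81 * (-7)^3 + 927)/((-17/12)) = 322272/17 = 18957.18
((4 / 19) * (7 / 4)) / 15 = 7 / 285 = 0.02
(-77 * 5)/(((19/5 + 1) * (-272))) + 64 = 419717/6528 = 64.29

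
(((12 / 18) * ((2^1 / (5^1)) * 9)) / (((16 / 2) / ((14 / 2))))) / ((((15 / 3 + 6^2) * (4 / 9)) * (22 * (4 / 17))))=3213 / 144320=0.02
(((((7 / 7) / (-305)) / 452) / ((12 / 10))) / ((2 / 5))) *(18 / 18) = -0.00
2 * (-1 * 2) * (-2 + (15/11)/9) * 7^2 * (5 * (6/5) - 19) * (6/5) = -310856/55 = -5651.93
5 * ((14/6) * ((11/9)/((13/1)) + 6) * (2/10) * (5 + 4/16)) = 34937/468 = 74.65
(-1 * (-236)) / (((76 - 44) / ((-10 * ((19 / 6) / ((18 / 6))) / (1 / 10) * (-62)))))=868775 / 18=48265.28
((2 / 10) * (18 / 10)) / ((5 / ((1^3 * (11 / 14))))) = 99 / 1750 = 0.06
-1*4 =-4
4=4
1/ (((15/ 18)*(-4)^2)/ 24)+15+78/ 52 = 183/ 10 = 18.30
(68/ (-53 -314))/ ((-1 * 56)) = 17/ 5138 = 0.00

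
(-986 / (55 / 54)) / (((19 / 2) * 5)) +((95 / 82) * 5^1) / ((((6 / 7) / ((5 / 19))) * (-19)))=-52632721 / 2570700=-20.47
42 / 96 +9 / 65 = 599 / 1040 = 0.58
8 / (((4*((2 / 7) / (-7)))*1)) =-49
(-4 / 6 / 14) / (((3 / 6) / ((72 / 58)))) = -24 / 203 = -0.12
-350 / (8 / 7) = -1225 / 4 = -306.25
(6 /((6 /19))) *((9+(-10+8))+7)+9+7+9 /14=3957 /14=282.64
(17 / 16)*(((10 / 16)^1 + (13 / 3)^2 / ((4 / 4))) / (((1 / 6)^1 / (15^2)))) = 27830.86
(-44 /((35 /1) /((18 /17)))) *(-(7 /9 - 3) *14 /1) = -704 /17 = -41.41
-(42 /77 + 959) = -959.55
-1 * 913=-913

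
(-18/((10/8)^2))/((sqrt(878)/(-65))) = 1872 *sqrt(878)/2195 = 25.27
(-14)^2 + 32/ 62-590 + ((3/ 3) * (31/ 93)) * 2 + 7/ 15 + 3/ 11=-2005478/ 5115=-392.08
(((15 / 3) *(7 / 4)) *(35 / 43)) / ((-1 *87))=-1225 / 14964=-0.08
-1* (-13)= 13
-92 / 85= -1.08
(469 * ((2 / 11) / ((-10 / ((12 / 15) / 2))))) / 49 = -134 / 1925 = -0.07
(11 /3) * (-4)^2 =176 /3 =58.67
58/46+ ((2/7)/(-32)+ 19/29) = 142469/74704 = 1.91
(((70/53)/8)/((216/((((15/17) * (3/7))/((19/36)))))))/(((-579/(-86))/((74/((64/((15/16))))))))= 596625/6766524416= 0.00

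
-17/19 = -0.89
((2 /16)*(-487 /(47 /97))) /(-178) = 47239 /66928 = 0.71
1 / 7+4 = 29 / 7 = 4.14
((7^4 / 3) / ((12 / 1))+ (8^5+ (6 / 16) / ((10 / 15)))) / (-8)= -4728277 / 1152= -4104.41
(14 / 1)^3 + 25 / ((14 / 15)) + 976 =52455 / 14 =3746.79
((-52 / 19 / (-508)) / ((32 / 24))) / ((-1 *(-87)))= 13 / 279908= 0.00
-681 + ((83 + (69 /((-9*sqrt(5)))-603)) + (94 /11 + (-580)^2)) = 3687283 /11-23*sqrt(5) /15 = 335204.12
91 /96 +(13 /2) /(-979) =88465 /93984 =0.94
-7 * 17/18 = -6.61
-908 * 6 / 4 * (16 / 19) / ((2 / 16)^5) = -714080256 / 19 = -37583171.37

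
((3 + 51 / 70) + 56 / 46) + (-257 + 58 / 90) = -728585 / 2898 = -251.41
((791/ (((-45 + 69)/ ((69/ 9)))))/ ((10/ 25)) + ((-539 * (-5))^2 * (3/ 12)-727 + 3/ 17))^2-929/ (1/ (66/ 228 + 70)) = 375358288934134096771/ 113861376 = 3296625265921.03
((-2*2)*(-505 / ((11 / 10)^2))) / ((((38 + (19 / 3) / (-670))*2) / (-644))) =-130738440000 / 9239681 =-14149.67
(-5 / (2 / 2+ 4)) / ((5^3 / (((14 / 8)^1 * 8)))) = -14 / 125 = -0.11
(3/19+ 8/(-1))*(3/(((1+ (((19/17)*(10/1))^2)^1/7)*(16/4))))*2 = -904281/1448674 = -0.62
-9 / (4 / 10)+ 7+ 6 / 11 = -329 / 22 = -14.95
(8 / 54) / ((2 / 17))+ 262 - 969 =-19055 / 27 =-705.74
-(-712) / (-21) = -712 / 21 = -33.90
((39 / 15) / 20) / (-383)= -13 / 38300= -0.00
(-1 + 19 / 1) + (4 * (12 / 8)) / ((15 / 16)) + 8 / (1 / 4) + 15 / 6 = 589 / 10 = 58.90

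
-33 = -33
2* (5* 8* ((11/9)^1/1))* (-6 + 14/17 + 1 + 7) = 14080/51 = 276.08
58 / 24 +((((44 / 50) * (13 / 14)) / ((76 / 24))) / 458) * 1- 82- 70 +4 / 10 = -1363097887 / 9137100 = -149.18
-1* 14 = -14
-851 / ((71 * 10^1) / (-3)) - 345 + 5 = -238847 / 710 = -336.40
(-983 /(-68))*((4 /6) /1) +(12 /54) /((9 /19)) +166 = 484997 /2754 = 176.11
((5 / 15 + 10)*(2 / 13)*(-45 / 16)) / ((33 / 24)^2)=-2.36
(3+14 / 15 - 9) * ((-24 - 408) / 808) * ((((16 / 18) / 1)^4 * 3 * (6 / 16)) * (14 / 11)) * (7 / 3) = 7626752 / 1349865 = 5.65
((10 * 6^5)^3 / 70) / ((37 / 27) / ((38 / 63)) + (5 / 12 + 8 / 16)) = 10720217648332800 / 5089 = 2106546993187.82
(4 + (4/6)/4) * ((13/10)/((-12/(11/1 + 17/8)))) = -2275/384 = -5.92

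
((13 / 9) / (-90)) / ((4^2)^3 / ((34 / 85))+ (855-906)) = -13 / 8253090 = -0.00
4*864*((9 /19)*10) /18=17280 /19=909.47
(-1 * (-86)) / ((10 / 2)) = 86 / 5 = 17.20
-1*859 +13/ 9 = -7718/ 9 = -857.56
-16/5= -3.20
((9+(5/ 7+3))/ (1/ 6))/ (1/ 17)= 9078/ 7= 1296.86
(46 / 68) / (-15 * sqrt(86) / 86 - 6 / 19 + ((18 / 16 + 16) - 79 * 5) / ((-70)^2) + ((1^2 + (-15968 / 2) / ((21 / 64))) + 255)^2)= 3875461783200000 * sqrt(86) / 11036536739679856020265590999676259 + 12879713173280452691950800 / 11036536739679856020265590999676259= 0.00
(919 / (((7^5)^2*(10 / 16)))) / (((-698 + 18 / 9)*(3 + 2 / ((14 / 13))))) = -919 / 596829847530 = -0.00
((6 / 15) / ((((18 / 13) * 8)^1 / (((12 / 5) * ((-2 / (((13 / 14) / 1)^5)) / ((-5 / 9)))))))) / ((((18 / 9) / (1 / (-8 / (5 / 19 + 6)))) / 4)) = -48000792 / 67832375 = -0.71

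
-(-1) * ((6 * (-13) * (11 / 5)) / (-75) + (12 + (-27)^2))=92911 / 125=743.29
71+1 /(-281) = 19950 /281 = 71.00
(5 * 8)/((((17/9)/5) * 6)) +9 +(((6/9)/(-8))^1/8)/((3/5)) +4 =30.63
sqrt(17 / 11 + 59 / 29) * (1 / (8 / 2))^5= sqrt(364298) / 326656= 0.00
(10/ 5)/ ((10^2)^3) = 1/ 500000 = 0.00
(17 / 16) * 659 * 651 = 7293153 / 16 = 455822.06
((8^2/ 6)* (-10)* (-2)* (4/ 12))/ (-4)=-160/ 9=-17.78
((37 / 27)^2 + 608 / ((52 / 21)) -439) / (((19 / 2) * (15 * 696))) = -907819 / 469964430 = -0.00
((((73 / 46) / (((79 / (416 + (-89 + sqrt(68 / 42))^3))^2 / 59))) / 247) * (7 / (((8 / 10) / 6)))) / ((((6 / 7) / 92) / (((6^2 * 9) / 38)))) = 297908149516121776035 / 205023091- 73434860310458790 * sqrt(714) / 15771007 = 1328626312176.26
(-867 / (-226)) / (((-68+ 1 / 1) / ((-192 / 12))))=6936 / 7571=0.92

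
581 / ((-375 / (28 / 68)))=-4067 / 6375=-0.64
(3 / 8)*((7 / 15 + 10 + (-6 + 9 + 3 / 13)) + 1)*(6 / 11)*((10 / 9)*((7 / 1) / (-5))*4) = -40124 / 2145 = -18.71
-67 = -67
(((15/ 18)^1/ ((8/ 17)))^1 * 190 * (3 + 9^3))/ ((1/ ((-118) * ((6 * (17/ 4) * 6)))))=-4446474525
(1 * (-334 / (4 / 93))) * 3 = -46593 / 2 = -23296.50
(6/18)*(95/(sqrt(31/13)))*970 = 92150*sqrt(403)/93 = 19891.38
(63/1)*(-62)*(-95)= 371070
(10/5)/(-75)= -2/75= -0.03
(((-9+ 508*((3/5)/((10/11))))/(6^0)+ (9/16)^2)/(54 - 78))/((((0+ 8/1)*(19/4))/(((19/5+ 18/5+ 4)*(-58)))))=60616293/256000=236.78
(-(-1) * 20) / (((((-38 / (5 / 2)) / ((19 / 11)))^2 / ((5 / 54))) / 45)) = 3125 / 2904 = 1.08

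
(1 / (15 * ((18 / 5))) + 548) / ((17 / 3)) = 29593 / 306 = 96.71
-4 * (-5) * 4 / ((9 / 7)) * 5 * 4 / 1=11200 / 9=1244.44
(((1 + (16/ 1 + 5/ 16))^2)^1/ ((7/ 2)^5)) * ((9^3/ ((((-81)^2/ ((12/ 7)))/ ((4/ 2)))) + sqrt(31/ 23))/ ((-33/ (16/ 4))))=-76729 * sqrt(713)/ 25513026 - 306916/ 11647251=-0.11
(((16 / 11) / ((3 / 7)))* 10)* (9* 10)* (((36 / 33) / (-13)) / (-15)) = 17.09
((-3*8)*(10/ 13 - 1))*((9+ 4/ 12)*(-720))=-483840/ 13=-37218.46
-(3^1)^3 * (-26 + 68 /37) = 24138 /37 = 652.38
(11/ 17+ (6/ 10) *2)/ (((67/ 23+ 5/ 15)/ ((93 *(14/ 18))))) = 111941/ 2720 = 41.15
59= 59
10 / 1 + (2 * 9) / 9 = 12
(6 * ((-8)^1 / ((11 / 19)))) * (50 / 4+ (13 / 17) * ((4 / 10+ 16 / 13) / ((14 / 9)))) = -656184 / 595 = -1102.83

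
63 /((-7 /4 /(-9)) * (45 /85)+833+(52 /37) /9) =1426572 /18868319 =0.08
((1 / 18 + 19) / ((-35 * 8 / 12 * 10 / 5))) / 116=-49 / 13920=-0.00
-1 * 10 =-10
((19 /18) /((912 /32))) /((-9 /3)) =-1 /81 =-0.01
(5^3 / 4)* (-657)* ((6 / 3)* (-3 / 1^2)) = 246375 / 2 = 123187.50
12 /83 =0.14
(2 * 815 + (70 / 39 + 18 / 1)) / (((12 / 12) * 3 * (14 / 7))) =32171 / 117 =274.97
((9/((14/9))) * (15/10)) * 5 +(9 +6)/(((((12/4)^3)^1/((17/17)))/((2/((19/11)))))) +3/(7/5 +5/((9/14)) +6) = 144653515/3270204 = 44.23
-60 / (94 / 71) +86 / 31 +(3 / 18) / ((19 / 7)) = -7056433 / 166098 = -42.48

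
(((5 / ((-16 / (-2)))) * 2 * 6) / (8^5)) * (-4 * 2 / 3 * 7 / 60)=-7 / 98304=-0.00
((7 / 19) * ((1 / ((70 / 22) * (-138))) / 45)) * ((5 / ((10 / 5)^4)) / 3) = -11 / 5663520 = -0.00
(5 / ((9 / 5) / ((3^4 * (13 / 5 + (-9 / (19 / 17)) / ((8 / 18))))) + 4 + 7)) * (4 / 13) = 1061460 / 7588451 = 0.14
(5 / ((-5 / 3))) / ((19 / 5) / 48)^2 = -172800 / 361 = -478.67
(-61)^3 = -226981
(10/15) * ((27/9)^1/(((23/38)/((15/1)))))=1140/23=49.57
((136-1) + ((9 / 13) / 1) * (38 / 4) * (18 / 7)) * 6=82944 / 91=911.47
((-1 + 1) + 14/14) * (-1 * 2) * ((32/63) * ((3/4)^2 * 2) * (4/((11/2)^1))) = -64/77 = -0.83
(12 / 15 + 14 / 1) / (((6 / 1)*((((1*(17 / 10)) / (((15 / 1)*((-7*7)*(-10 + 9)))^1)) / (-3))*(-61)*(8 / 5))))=135975 / 4148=32.78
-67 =-67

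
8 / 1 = 8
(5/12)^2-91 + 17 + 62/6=-9143/144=-63.49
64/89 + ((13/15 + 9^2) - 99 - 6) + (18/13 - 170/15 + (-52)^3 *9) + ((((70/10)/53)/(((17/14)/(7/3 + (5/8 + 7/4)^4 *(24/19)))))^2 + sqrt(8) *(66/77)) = -3505352447165795008127/2769972039843840 + 12 *sqrt(2)/7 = -1265480.55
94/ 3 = 31.33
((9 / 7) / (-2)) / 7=-9 / 98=-0.09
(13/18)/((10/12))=13/15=0.87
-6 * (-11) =66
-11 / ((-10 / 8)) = 44 / 5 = 8.80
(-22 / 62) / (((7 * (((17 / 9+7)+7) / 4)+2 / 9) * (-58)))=198 / 907091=0.00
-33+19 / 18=-575 / 18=-31.94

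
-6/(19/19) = -6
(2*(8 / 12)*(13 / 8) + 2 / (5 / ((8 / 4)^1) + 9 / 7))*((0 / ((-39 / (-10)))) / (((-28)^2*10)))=0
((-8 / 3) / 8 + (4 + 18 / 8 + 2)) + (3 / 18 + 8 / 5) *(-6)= -2.68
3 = 3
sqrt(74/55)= sqrt(4070)/55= 1.16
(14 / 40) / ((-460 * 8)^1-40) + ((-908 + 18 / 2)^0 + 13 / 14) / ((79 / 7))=1003847 / 5877600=0.17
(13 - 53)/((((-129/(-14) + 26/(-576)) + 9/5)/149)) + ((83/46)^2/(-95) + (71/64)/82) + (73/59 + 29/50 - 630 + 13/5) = -10055943146640312329/8602575670275200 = -1168.95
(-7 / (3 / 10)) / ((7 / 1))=-10 / 3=-3.33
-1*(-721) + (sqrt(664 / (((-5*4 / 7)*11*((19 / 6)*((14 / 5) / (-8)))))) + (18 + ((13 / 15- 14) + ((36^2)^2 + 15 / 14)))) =4*sqrt(52041) / 209 + 352872017 / 210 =1680347.30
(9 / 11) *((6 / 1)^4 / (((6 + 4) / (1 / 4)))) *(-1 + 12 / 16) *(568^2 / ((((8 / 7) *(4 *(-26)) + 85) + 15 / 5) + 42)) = -137195856 / 715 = -191882.32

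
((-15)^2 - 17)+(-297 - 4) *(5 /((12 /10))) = -6277 /6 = -1046.17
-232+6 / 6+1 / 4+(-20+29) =-887 / 4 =-221.75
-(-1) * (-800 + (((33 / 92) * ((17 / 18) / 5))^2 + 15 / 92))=-6092803031 / 7617600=-799.83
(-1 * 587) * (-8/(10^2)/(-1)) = -1174/25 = -46.96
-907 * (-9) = 8163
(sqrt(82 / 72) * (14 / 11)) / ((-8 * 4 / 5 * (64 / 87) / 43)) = -43645 * sqrt(41) / 22528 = -12.41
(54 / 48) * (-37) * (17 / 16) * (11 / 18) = -6919 / 256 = -27.03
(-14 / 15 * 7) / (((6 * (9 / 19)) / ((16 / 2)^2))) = -59584 / 405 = -147.12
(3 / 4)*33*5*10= 2475 / 2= 1237.50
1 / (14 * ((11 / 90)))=45 / 77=0.58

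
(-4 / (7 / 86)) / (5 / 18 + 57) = -6192 / 7217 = -0.86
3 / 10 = 0.30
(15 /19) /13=15 /247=0.06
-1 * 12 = -12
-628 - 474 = -1102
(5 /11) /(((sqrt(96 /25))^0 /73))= 365 /11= 33.18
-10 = -10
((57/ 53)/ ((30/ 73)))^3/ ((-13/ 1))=-2668267603/ 1935401000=-1.38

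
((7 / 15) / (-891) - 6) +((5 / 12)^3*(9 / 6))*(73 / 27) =-3254447 / 570240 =-5.71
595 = 595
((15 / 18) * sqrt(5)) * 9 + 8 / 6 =4 / 3 + 15 * sqrt(5) / 2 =18.10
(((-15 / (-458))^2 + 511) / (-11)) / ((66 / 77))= -750327403 / 13844424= -54.20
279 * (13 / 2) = 3627 / 2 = 1813.50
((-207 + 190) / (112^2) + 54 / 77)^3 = 900896901690941 / 2627157993979904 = 0.34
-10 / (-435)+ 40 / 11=3502 / 957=3.66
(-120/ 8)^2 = 225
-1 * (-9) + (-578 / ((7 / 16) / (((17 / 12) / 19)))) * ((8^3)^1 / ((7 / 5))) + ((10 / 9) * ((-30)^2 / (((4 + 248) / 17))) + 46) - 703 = -306719062 / 8379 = -36605.69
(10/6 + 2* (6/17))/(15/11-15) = -1331/7650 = -0.17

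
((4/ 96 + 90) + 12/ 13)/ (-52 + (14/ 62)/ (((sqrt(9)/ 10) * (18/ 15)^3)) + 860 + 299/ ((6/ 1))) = 23754897/ 224131778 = 0.11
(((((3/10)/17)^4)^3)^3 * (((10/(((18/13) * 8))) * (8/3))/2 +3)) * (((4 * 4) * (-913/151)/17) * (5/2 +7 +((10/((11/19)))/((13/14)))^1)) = -0.00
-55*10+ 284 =-266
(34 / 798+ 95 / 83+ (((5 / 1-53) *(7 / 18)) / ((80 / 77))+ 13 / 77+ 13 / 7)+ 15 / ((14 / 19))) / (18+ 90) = 1134073 / 21857220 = 0.05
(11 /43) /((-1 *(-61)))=11 /2623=0.00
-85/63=-1.35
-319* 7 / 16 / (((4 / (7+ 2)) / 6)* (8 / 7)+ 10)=-422037 / 30496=-13.84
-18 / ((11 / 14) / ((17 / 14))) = -306 / 11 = -27.82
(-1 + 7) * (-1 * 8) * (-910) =43680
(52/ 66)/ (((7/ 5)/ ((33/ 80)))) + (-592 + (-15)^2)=-20539/ 56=-366.77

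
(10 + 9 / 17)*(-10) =-1790 / 17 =-105.29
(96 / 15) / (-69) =-32 / 345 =-0.09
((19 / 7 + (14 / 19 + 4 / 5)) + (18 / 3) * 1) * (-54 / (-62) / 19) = 184059 / 391685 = 0.47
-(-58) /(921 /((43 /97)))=2494 /89337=0.03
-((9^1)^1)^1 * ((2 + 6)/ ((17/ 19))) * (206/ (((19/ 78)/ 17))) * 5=-5784480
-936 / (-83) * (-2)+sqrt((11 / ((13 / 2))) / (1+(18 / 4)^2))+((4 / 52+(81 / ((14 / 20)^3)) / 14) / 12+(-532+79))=-14740201093 / 31088148+2 * sqrt(24310) / 1105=-473.86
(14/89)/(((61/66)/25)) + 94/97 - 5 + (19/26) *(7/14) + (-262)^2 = 68644.59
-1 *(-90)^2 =-8100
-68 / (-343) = 68 / 343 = 0.20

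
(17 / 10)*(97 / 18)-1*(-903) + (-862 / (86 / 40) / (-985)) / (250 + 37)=399173141093 / 437611860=912.16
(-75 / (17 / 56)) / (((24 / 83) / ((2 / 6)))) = -14525 / 51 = -284.80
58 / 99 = 0.59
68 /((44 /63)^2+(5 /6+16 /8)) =539784 /26363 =20.48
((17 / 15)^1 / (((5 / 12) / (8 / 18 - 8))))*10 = -9248 / 45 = -205.51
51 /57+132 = 2525 /19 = 132.89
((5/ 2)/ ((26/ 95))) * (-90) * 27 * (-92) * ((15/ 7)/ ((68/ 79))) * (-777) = -1745979148125/ 442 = -3950179068.16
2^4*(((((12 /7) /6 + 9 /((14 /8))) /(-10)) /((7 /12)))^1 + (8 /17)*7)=157504 /4165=37.82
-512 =-512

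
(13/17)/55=13/935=0.01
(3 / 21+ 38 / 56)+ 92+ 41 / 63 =93.47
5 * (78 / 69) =130 / 23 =5.65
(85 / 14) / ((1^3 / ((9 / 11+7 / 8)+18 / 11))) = 24905 / 1232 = 20.22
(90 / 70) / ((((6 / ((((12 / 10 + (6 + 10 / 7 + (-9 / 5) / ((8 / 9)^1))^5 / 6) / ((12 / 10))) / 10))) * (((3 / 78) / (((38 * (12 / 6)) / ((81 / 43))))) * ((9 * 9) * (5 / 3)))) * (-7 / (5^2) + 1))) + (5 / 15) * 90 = 101413992478751620453 / 569102811217920000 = 178.20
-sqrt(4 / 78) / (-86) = sqrt(78) / 3354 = 0.00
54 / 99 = 6 / 11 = 0.55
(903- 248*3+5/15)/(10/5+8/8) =478/9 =53.11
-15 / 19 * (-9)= 135 / 19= 7.11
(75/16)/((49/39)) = 2925/784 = 3.73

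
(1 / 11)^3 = 1 / 1331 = 0.00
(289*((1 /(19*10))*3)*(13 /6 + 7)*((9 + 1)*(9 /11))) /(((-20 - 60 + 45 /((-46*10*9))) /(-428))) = 15061320 /8227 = 1830.72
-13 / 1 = -13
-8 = -8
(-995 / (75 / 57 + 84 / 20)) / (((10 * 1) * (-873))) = 18905 / 914904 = 0.02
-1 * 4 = -4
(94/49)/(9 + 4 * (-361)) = -94/70315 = -0.00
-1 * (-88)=88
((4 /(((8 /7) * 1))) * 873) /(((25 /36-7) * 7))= -15714 /227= -69.22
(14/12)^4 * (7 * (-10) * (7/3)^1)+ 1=-586301/1944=-301.60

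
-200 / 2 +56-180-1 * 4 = -228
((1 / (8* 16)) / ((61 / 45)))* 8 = 45 / 976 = 0.05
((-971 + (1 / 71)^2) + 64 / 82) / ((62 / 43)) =-4311306807 / 6407111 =-672.89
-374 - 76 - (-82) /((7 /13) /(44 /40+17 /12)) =-14017 /210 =-66.75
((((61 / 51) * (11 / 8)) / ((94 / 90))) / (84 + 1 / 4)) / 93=3355 / 16694306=0.00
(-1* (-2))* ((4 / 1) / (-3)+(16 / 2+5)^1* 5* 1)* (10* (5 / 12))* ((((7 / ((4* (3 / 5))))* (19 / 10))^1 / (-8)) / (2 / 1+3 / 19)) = -12066425 / 70848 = -170.31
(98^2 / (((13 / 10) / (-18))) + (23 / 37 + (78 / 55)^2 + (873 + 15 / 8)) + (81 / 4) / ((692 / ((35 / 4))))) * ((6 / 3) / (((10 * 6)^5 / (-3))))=2128147100058437 / 2087860769280000000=0.00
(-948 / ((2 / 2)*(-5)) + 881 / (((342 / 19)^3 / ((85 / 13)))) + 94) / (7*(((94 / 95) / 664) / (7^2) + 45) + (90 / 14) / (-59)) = 10037619614059 / 11106447688206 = 0.90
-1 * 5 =-5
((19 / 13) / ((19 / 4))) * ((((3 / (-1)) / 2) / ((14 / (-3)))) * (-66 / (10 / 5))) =-297 / 91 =-3.26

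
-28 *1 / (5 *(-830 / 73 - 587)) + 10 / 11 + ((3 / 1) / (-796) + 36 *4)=25193472329 / 173850380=144.91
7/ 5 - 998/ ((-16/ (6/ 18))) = 2663/ 120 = 22.19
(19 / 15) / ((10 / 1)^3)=0.00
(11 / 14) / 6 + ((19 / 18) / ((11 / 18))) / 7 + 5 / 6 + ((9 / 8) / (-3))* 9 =-1333 / 616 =-2.16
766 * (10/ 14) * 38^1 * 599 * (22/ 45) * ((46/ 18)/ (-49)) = -8822460152/ 27783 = -317548.87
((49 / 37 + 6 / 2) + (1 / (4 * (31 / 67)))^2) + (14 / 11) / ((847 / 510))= 4075832983 / 757221872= 5.38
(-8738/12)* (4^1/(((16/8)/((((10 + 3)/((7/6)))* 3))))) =-340782/7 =-48683.14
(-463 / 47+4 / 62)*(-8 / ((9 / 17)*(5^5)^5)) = 646408 / 1302659511566162109375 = 0.00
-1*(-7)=7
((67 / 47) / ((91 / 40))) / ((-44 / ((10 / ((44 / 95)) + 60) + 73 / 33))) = -1852885 / 1552551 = -1.19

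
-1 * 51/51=-1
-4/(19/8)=-32/19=-1.68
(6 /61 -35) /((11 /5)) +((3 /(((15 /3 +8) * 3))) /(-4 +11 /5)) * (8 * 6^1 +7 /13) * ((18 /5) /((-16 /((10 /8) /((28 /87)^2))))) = -29109826595 /2844954112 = -10.23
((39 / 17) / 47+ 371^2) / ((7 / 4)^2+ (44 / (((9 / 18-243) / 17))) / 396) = 7680667828320 / 170459459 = 45058.62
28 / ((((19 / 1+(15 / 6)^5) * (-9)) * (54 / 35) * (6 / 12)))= -31360 / 907119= -0.03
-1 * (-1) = 1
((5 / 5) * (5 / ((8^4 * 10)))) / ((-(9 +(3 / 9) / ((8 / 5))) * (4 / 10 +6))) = -15 / 7241728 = -0.00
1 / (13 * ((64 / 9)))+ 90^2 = 6739209 / 832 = 8100.01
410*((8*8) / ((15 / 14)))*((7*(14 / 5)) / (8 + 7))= 7200256 / 225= 32001.14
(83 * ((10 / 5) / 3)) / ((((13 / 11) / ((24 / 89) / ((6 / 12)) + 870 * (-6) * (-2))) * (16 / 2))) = 70697242 / 1157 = 61103.93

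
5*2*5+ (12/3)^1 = 54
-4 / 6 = -2 / 3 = -0.67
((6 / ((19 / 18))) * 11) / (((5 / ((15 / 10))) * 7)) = 1782 / 665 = 2.68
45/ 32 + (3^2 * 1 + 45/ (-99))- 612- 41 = -226353/ 352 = -643.05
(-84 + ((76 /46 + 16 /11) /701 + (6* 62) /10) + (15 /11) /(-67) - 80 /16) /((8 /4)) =-25.91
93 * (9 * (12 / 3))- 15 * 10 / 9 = 9994 / 3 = 3331.33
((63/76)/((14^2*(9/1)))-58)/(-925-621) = 0.04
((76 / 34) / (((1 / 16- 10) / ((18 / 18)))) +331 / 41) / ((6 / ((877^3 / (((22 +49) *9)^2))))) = 586679222068745 / 271508149098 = 2160.82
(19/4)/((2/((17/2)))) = 20.19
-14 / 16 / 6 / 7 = -1 / 48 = -0.02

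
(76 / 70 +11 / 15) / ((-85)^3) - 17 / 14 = -22371751 / 18423750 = -1.21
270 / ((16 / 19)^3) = 925965 / 2048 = 452.13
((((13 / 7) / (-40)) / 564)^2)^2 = 28561 / 621940074454056960000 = 0.00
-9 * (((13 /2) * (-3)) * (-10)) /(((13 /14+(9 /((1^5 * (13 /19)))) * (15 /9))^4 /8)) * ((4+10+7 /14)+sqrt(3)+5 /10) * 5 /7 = -165050134704000 /299195929992961 - 11003342313600 * sqrt(3) /299195929992961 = -0.62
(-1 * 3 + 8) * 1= 5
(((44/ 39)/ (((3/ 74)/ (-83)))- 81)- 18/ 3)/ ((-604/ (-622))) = -87212797/ 35334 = -2468.24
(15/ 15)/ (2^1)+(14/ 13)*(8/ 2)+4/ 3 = 479/ 78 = 6.14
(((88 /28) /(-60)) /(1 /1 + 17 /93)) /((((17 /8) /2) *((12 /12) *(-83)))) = 0.00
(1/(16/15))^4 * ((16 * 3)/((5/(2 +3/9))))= 70875/4096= 17.30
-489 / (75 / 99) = -16137 / 25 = -645.48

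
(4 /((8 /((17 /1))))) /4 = 17 /8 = 2.12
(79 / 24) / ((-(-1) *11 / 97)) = 29.03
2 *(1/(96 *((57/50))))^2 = 625/3742848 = 0.00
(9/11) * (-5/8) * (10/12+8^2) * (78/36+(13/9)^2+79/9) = -4105895/9504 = -432.02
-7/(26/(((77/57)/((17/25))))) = -13475/25194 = -0.53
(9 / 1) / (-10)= -9 / 10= -0.90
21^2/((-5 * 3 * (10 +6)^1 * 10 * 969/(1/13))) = -49/3359200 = -0.00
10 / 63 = 0.16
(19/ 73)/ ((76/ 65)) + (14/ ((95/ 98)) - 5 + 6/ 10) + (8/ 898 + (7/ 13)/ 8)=3348771447/ 323836760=10.34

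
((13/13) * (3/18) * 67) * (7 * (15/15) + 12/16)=2077/24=86.54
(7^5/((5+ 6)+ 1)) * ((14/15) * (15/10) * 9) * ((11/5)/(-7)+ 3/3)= 302526/25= 12101.04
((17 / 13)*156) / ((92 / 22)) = 1122 / 23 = 48.78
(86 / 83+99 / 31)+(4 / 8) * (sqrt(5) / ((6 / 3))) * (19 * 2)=10883 / 2573+19 * sqrt(5) / 2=25.47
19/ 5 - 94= -451/ 5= -90.20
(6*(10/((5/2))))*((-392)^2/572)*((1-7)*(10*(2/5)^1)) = -22127616/143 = -154738.57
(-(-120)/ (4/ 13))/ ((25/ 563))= 8782.80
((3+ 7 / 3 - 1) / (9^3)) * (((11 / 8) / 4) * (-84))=-1001 / 5832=-0.17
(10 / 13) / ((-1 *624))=-5 / 4056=-0.00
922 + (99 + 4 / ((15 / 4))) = 15331 / 15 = 1022.07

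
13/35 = 0.37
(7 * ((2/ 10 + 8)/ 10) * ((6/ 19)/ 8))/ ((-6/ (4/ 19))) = -287/ 36100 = -0.01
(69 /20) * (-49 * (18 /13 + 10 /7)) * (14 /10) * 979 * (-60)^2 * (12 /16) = -22878713088 /13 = -1759901006.77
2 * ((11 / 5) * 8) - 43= -39 / 5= -7.80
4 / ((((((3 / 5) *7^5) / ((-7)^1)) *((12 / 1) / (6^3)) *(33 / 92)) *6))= -1840 / 79233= -0.02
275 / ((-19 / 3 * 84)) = -275 / 532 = -0.52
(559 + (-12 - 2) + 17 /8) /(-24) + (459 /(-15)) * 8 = -85631 /320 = -267.60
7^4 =2401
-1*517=-517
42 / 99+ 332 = 10970 / 33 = 332.42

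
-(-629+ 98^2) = -8975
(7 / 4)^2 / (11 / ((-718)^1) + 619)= 0.00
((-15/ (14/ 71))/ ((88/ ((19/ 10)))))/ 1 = -4047/ 2464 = -1.64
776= 776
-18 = -18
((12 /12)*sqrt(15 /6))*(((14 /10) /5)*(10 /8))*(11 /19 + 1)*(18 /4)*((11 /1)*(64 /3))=5544*sqrt(10) /19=922.72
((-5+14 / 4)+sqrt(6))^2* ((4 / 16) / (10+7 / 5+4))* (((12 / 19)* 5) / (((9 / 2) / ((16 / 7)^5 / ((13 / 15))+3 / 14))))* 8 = 1577545950 / 29059303-6310183800* sqrt(6) / 319652333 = 5.93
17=17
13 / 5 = 2.60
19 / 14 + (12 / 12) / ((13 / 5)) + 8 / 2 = 1045 / 182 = 5.74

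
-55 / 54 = -1.02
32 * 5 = 160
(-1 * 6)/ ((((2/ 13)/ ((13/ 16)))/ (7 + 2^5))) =-19773/ 16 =-1235.81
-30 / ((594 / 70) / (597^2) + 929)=-20790525 / 643813274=-0.03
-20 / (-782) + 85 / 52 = 33755 / 20332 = 1.66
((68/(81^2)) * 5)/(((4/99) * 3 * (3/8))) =7480/6561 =1.14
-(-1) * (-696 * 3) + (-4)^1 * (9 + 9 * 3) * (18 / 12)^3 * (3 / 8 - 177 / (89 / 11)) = 2976759 / 356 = 8361.68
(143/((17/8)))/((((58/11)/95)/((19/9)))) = 2559.63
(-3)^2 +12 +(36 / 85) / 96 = 14283 / 680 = 21.00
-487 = -487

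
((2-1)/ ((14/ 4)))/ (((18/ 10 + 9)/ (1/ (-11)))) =-5/ 2079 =-0.00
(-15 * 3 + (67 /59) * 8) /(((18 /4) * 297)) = -0.03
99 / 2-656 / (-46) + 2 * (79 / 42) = 65227 / 966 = 67.52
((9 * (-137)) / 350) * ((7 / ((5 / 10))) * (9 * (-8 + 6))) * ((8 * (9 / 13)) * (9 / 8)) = 1797714 / 325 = 5531.43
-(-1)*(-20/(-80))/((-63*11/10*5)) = -1/1386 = -0.00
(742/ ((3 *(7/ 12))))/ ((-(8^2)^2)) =-0.10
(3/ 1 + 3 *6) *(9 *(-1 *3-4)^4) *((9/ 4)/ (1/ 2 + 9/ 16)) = 16336404/ 17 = 960964.94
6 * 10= 60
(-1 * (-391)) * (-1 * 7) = -2737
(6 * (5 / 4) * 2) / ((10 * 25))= 3 / 50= 0.06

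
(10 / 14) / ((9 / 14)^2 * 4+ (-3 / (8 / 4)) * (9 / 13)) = 910 / 783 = 1.16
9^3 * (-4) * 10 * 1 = -29160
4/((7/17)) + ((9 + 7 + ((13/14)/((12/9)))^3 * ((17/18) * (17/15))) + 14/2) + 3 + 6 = 73891893/1756160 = 42.08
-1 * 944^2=-891136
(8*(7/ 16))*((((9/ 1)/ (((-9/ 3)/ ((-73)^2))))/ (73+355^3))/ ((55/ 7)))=-0.00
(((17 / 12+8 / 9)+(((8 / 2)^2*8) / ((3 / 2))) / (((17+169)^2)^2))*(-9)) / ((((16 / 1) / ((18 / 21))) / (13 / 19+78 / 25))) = -7873234525 / 1861818336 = -4.23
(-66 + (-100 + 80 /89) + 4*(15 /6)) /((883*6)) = -6902 /235761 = -0.03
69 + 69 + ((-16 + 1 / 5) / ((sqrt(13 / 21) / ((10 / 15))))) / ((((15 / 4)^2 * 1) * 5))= 138 - 2528 * sqrt(273) / 219375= 137.81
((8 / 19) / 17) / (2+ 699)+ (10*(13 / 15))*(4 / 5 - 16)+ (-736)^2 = 1839339089392 / 3396345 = 541564.27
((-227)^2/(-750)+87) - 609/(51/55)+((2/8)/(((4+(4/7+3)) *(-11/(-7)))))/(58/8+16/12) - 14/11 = -639.74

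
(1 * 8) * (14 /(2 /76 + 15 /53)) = 32224 /89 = 362.07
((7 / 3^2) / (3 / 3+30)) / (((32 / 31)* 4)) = 7 / 1152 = 0.01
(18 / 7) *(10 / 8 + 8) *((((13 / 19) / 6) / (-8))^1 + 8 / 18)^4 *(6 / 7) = 71008048214917 / 101694317985792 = 0.70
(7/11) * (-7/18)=-49/198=-0.25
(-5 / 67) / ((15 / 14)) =-14 / 201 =-0.07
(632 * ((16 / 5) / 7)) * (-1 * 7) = -2022.40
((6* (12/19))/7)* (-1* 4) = -288/133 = -2.17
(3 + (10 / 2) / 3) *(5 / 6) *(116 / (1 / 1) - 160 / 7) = 3260 / 9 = 362.22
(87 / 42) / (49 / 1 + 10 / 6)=87 / 2128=0.04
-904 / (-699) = 904 / 699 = 1.29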